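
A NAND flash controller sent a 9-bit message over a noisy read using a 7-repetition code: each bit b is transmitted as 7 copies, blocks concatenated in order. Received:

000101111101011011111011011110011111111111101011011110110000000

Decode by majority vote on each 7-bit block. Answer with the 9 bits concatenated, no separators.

011111110

Block 1 (0001011): 3 ones → 0
Block 2 (1110101): 5 ones → 1
Block 3 (1011111): 6 ones → 1
Block 4 (0110111): 5 ones → 1
Block 5 (1001111): 5 ones → 1
Block 6 (1111111): 7 ones → 1
Block 7 (1010110): 4 ones → 1
Block 8 (1111011): 6 ones → 1
Block 9 (0000000): 0 ones → 0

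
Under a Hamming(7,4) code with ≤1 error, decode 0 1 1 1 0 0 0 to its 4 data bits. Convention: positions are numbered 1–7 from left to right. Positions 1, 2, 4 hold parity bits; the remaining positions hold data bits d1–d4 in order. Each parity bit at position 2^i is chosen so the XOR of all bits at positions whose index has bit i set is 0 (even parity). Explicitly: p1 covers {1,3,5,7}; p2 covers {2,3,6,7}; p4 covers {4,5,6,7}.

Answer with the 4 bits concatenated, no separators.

1100

s1 (pos 1,3,5,7): 0⊕1⊕0⊕0 = 1
s2 (pos 2,3,6,7): 1⊕1⊕0⊕0 = 0
s4 (pos 4,5,6,7): 1⊕0⊕0⊕0 = 1
Syndrome s4…s1 = 101 → error at position 5.
Flip position 5: 0111000 → 0111100
Read data bits from positions 3,5,6,7: 1100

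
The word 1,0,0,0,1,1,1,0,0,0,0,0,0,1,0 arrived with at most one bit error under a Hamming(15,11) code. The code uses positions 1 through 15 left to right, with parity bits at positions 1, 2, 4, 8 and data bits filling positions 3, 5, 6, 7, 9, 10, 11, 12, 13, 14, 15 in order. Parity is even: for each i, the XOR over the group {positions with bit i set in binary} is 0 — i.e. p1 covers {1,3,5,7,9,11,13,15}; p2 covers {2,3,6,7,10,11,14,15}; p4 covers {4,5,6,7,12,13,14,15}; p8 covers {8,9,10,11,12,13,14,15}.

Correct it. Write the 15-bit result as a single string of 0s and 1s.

s1 (pos 1,3,5,7,9,11,13,15): 1⊕0⊕1⊕1⊕0⊕0⊕0⊕0 = 1
s2 (pos 2,3,6,7,10,11,14,15): 0⊕0⊕1⊕1⊕0⊕0⊕1⊕0 = 1
s4 (pos 4,5,6,7,12,13,14,15): 0⊕1⊕1⊕1⊕0⊕0⊕1⊕0 = 0
s8 (pos 8,9,10,11,12,13,14,15): 0⊕0⊕0⊕0⊕0⊕0⊕1⊕0 = 1
Syndrome s8…s1 = 1011 → error at position 11.
Flip position 11: 100011100000010 → 100011100010010

100011100010010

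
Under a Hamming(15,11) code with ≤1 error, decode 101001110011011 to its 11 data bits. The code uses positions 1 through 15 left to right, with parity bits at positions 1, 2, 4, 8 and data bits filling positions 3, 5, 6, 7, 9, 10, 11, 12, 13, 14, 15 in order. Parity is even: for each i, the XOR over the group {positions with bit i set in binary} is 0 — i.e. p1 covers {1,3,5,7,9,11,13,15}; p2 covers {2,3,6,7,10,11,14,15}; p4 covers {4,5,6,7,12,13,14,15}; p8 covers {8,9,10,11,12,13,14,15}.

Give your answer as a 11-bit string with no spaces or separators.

s1 (pos 1,3,5,7,9,11,13,15): 1⊕1⊕0⊕1⊕0⊕1⊕0⊕1 = 1
s2 (pos 2,3,6,7,10,11,14,15): 0⊕1⊕1⊕1⊕0⊕1⊕1⊕1 = 0
s4 (pos 4,5,6,7,12,13,14,15): 0⊕0⊕1⊕1⊕1⊕0⊕1⊕1 = 1
s8 (pos 8,9,10,11,12,13,14,15): 1⊕0⊕0⊕1⊕1⊕0⊕1⊕1 = 1
Syndrome s8…s1 = 1101 → error at position 13.
Flip position 13: 101001110011011 → 101001110011111
Read data bits from positions 3,5,6,7,9,10,11,12,13,14,15: 10110011111

10110011111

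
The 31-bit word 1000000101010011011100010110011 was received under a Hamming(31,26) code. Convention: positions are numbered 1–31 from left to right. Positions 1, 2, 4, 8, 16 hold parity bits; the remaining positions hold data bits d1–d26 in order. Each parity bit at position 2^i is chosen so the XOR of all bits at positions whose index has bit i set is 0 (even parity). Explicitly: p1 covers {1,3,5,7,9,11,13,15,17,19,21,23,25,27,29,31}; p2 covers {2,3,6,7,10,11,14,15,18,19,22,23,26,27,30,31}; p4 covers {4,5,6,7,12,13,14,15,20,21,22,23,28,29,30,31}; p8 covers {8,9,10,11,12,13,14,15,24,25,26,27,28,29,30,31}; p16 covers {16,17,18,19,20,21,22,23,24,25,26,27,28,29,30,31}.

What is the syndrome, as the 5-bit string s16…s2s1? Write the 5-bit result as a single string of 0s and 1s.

s1 (pos 1,3,5,7,9,11,13,15,17,19,21,23,25,27,29,31): 1⊕0⊕0⊕0⊕0⊕0⊕0⊕1⊕0⊕1⊕0⊕0⊕0⊕1⊕0⊕1 = 1
s2 (pos 2,3,6,7,10,11,14,15,18,19,22,23,26,27,30,31): 0⊕0⊕0⊕0⊕1⊕0⊕0⊕1⊕1⊕1⊕0⊕0⊕1⊕1⊕1⊕1 = 0
s4 (pos 4,5,6,7,12,13,14,15,20,21,22,23,28,29,30,31): 0⊕0⊕0⊕0⊕1⊕0⊕0⊕1⊕1⊕0⊕0⊕0⊕0⊕0⊕1⊕1 = 1
s8 (pos 8,9,10,11,12,13,14,15,24,25,26,27,28,29,30,31): 1⊕0⊕1⊕0⊕1⊕0⊕0⊕1⊕1⊕0⊕1⊕1⊕0⊕0⊕1⊕1 = 1
s16 (pos 16,17,18,19,20,21,22,23,24,25,26,27,28,29,30,31): 1⊕0⊕1⊕1⊕1⊕0⊕0⊕0⊕1⊕0⊕1⊕1⊕0⊕0⊕1⊕1 = 1
Syndrome s16…s1 = 11101 → error at position 29.

11101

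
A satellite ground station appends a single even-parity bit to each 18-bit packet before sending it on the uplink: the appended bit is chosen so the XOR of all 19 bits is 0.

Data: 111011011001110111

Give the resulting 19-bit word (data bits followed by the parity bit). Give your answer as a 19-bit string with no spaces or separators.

1110110110011101111

XOR of the 18 data bits: 1⊕1⊕1⊕0⊕1⊕1⊕0⊕1⊕1⊕0⊕0⊕1⊕1⊕1⊕0⊕1⊕1⊕1 = 1
Parity bit = 1 (so all 19 bits XOR to 0).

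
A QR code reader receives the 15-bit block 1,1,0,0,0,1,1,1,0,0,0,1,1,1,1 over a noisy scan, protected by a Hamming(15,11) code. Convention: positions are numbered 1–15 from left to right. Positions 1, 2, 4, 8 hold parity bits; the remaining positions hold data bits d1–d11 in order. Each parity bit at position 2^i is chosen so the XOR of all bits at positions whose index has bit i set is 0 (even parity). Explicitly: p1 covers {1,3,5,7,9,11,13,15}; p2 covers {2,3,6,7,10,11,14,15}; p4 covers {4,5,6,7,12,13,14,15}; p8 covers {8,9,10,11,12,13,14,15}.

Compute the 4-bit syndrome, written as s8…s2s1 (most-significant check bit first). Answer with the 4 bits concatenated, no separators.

1010

s1 (pos 1,3,5,7,9,11,13,15): 1⊕0⊕0⊕1⊕0⊕0⊕1⊕1 = 0
s2 (pos 2,3,6,7,10,11,14,15): 1⊕0⊕1⊕1⊕0⊕0⊕1⊕1 = 1
s4 (pos 4,5,6,7,12,13,14,15): 0⊕0⊕1⊕1⊕1⊕1⊕1⊕1 = 0
s8 (pos 8,9,10,11,12,13,14,15): 1⊕0⊕0⊕0⊕1⊕1⊕1⊕1 = 1
Syndrome s8…s1 = 1010 → error at position 10.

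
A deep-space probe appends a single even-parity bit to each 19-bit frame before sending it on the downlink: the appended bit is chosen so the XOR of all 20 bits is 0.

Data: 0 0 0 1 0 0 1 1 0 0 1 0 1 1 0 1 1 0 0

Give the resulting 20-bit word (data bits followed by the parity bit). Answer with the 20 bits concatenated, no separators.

00010011001011011000

XOR of the 19 data bits: 0⊕0⊕0⊕1⊕0⊕0⊕1⊕1⊕0⊕0⊕1⊕0⊕1⊕1⊕0⊕1⊕1⊕0⊕0 = 0
Parity bit = 0 (so all 20 bits XOR to 0).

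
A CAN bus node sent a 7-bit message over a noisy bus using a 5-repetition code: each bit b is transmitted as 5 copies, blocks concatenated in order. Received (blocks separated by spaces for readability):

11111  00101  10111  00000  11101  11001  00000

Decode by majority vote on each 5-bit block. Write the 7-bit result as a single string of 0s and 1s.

Block 1 (11111): 5 ones → 1
Block 2 (00101): 2 ones → 0
Block 3 (10111): 4 ones → 1
Block 4 (00000): 0 ones → 0
Block 5 (11101): 4 ones → 1
Block 6 (11001): 3 ones → 1
Block 7 (00000): 0 ones → 0

1010110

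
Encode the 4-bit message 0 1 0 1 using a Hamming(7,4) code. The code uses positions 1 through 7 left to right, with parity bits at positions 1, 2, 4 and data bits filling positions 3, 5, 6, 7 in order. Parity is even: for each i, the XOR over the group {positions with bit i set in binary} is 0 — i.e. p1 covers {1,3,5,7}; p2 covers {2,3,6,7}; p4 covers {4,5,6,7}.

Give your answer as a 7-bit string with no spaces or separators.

0100101

Place data at non-parity positions: p1 p2 0 p4 1 0 1
p1 (pos 1,3,5,7): XOR of data positions = 0⊕1⊕1 = 0
p2 (pos 2,3,6,7): XOR of data positions = 0⊕0⊕1 = 1
p4 (pos 4,5,6,7): XOR of data positions = 1⊕0⊕1 = 0
Codeword: 0100101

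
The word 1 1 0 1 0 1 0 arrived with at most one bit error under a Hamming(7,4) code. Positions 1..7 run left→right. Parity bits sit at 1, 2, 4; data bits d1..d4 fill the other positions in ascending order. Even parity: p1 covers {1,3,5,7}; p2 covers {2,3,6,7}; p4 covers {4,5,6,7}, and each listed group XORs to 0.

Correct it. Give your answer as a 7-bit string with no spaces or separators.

s1 (pos 1,3,5,7): 1⊕0⊕0⊕0 = 1
s2 (pos 2,3,6,7): 1⊕0⊕1⊕0 = 0
s4 (pos 4,5,6,7): 1⊕0⊕1⊕0 = 0
Syndrome s4…s1 = 001 → error at position 1.
Flip position 1: 1101010 → 0101010

0101010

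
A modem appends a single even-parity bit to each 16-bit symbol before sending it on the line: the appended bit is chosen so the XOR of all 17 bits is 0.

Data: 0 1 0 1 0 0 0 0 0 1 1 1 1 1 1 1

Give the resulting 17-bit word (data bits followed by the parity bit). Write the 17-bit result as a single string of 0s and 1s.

XOR of the 16 data bits: 0⊕1⊕0⊕1⊕0⊕0⊕0⊕0⊕0⊕1⊕1⊕1⊕1⊕1⊕1⊕1 = 1
Parity bit = 1 (so all 17 bits XOR to 0).

01010000011111111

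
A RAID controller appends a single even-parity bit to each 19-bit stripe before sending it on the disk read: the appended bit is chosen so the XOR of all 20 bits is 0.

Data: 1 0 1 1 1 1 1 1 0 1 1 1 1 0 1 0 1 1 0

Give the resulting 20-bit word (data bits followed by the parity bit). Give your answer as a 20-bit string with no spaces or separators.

10111111011110101100

XOR of the 19 data bits: 1⊕0⊕1⊕1⊕1⊕1⊕1⊕1⊕0⊕1⊕1⊕1⊕1⊕0⊕1⊕0⊕1⊕1⊕0 = 0
Parity bit = 0 (so all 20 bits XOR to 0).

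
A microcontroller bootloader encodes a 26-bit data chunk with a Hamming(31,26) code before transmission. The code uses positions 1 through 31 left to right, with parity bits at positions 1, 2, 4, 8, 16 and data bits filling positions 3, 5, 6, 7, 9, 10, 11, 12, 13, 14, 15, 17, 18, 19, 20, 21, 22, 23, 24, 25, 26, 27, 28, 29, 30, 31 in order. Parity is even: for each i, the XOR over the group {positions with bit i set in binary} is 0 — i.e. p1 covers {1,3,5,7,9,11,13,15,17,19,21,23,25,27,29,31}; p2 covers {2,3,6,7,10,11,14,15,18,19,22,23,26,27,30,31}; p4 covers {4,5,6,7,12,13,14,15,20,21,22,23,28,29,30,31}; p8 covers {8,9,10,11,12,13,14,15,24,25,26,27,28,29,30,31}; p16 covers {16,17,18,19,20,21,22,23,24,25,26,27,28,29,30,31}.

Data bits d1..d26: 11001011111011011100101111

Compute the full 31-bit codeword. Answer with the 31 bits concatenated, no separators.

Place data at non-parity positions: p1 p2 1 p4 1 0 0 p8 1 0 1 1 1 1 1 p16 0 1 1 0 1 1 1 0 0 1 0 1 1 1 1
p1 (pos 1,3,5,7,9,11,13,15,17,19,21,23,25,27,29,31): XOR of data positions = 1⊕1⊕0⊕1⊕1⊕1⊕1⊕0⊕1⊕1⊕1⊕0⊕0⊕1⊕1 = 1
p2 (pos 2,3,6,7,10,11,14,15,18,19,22,23,26,27,30,31): XOR of data positions = 1⊕0⊕0⊕0⊕1⊕1⊕1⊕1⊕1⊕1⊕1⊕1⊕0⊕1⊕1 = 1
p4 (pos 4,5,6,7,12,13,14,15,20,21,22,23,28,29,30,31): XOR of data positions = 1⊕0⊕0⊕1⊕1⊕1⊕1⊕0⊕1⊕1⊕1⊕1⊕1⊕1⊕1 = 0
p8 (pos 8,9,10,11,12,13,14,15,24,25,26,27,28,29,30,31): XOR of data positions = 1⊕0⊕1⊕1⊕1⊕1⊕1⊕0⊕0⊕1⊕0⊕1⊕1⊕1⊕1 = 1
p16 (pos 16,17,18,19,20,21,22,23,24,25,26,27,28,29,30,31): XOR of data positions = 0⊕1⊕1⊕0⊕1⊕1⊕1⊕0⊕0⊕1⊕0⊕1⊕1⊕1⊕1 = 0
Codeword: 1110100110111110011011100101111

1110100110111110011011100101111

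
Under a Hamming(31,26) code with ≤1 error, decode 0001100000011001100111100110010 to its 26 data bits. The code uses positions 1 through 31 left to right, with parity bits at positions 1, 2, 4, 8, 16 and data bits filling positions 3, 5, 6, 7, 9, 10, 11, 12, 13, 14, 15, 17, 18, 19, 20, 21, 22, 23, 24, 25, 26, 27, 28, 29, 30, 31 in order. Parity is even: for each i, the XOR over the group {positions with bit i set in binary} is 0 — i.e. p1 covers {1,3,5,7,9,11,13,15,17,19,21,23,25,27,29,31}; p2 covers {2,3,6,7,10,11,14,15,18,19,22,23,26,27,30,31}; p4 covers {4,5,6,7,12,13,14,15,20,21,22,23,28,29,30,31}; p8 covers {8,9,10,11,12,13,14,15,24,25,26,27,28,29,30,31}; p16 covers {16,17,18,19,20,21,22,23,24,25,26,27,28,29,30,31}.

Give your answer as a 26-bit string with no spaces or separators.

s1 (pos 1,3,5,7,9,11,13,15,17,19,21,23,25,27,29,31): 0⊕0⊕1⊕0⊕0⊕0⊕1⊕0⊕1⊕0⊕1⊕1⊕0⊕1⊕0⊕0 = 0
s2 (pos 2,3,6,7,10,11,14,15,18,19,22,23,26,27,30,31): 0⊕0⊕0⊕0⊕0⊕0⊕0⊕0⊕0⊕0⊕1⊕1⊕1⊕1⊕1⊕0 = 1
s4 (pos 4,5,6,7,12,13,14,15,20,21,22,23,28,29,30,31): 1⊕1⊕0⊕0⊕1⊕1⊕0⊕0⊕1⊕1⊕1⊕1⊕0⊕0⊕1⊕0 = 1
s8 (pos 8,9,10,11,12,13,14,15,24,25,26,27,28,29,30,31): 0⊕0⊕0⊕0⊕1⊕1⊕0⊕0⊕0⊕0⊕1⊕1⊕0⊕0⊕1⊕0 = 1
s16 (pos 16,17,18,19,20,21,22,23,24,25,26,27,28,29,30,31): 1⊕1⊕0⊕0⊕1⊕1⊕1⊕1⊕0⊕0⊕1⊕1⊕0⊕0⊕1⊕0 = 1
Syndrome s16…s1 = 11110 → error at position 30.
Flip position 30: 0001100000011001100111100110010 → 0001100000011001100111100110000
Read data bits from positions 3,5,6,7,9,10,11,12,13,14,15,17,18,19,20,21,22,23,24,25,26,27,28,29,30,31: 01000001100100111100110000

01000001100100111100110000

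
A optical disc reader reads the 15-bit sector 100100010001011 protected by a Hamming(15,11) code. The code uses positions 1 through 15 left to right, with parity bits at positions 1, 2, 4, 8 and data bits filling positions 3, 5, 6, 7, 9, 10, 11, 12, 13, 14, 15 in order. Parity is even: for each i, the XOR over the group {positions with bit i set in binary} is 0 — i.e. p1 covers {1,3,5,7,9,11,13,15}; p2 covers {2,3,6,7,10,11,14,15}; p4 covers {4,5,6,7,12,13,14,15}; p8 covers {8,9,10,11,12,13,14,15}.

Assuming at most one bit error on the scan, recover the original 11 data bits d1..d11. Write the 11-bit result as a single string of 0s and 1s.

s1 (pos 1,3,5,7,9,11,13,15): 1⊕0⊕0⊕0⊕0⊕0⊕0⊕1 = 0
s2 (pos 2,3,6,7,10,11,14,15): 0⊕0⊕0⊕0⊕0⊕0⊕1⊕1 = 0
s4 (pos 4,5,6,7,12,13,14,15): 1⊕0⊕0⊕0⊕1⊕0⊕1⊕1 = 0
s8 (pos 8,9,10,11,12,13,14,15): 1⊕0⊕0⊕0⊕1⊕0⊕1⊕1 = 0
Syndrome s8…s1 = 0000 → no error.
Read data bits from positions 3,5,6,7,9,10,11,12,13,14,15: 00000001011

00000001011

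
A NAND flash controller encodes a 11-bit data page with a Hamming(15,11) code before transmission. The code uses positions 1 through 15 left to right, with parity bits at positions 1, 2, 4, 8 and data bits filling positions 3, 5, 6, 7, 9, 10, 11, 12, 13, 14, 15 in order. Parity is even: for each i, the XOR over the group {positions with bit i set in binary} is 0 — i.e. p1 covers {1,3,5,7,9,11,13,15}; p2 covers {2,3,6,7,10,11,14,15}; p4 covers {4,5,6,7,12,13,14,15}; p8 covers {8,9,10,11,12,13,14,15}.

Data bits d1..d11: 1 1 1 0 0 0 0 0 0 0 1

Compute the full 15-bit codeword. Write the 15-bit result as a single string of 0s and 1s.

111111010000001

Place data at non-parity positions: p1 p2 1 p4 1 1 0 p8 0 0 0 0 0 0 1
p1 (pos 1,3,5,7,9,11,13,15): XOR of data positions = 1⊕1⊕0⊕0⊕0⊕0⊕1 = 1
p2 (pos 2,3,6,7,10,11,14,15): XOR of data positions = 1⊕1⊕0⊕0⊕0⊕0⊕1 = 1
p4 (pos 4,5,6,7,12,13,14,15): XOR of data positions = 1⊕1⊕0⊕0⊕0⊕0⊕1 = 1
p8 (pos 8,9,10,11,12,13,14,15): XOR of data positions = 0⊕0⊕0⊕0⊕0⊕0⊕1 = 1
Codeword: 111111010000001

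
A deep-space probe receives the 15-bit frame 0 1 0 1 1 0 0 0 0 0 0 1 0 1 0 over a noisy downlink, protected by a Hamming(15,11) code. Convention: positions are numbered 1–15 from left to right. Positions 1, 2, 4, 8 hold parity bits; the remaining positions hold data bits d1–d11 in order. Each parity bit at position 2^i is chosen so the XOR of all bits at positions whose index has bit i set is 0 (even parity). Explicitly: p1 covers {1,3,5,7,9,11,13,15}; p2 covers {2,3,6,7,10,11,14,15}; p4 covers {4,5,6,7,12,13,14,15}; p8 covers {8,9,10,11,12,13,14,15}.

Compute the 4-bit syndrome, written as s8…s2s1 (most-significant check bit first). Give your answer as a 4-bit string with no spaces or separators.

0001

s1 (pos 1,3,5,7,9,11,13,15): 0⊕0⊕1⊕0⊕0⊕0⊕0⊕0 = 1
s2 (pos 2,3,6,7,10,11,14,15): 1⊕0⊕0⊕0⊕0⊕0⊕1⊕0 = 0
s4 (pos 4,5,6,7,12,13,14,15): 1⊕1⊕0⊕0⊕1⊕0⊕1⊕0 = 0
s8 (pos 8,9,10,11,12,13,14,15): 0⊕0⊕0⊕0⊕1⊕0⊕1⊕0 = 0
Syndrome s8…s1 = 0001 → error at position 1.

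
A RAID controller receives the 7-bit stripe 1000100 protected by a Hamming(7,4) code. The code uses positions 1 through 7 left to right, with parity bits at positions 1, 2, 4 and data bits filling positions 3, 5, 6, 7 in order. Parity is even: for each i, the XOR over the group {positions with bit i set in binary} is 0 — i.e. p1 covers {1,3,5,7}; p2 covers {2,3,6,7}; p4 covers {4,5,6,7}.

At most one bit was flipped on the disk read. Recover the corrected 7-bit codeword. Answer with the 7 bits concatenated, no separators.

1001100

s1 (pos 1,3,5,7): 1⊕0⊕1⊕0 = 0
s2 (pos 2,3,6,7): 0⊕0⊕0⊕0 = 0
s4 (pos 4,5,6,7): 0⊕1⊕0⊕0 = 1
Syndrome s4…s1 = 100 → error at position 4.
Flip position 4: 1000100 → 1001100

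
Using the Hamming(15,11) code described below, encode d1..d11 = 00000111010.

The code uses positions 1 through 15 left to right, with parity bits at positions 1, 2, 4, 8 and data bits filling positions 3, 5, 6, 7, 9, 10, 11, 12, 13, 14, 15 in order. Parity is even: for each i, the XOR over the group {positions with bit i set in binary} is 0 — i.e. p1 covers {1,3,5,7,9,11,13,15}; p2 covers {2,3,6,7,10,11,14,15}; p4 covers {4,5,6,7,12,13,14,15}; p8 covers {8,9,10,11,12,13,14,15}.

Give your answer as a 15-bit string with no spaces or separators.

Place data at non-parity positions: p1 p2 0 p4 0 0 0 p8 0 1 1 1 0 1 0
p1 (pos 1,3,5,7,9,11,13,15): XOR of data positions = 0⊕0⊕0⊕0⊕1⊕0⊕0 = 1
p2 (pos 2,3,6,7,10,11,14,15): XOR of data positions = 0⊕0⊕0⊕1⊕1⊕1⊕0 = 1
p4 (pos 4,5,6,7,12,13,14,15): XOR of data positions = 0⊕0⊕0⊕1⊕0⊕1⊕0 = 0
p8 (pos 8,9,10,11,12,13,14,15): XOR of data positions = 0⊕1⊕1⊕1⊕0⊕1⊕0 = 0
Codeword: 110000000111010

110000000111010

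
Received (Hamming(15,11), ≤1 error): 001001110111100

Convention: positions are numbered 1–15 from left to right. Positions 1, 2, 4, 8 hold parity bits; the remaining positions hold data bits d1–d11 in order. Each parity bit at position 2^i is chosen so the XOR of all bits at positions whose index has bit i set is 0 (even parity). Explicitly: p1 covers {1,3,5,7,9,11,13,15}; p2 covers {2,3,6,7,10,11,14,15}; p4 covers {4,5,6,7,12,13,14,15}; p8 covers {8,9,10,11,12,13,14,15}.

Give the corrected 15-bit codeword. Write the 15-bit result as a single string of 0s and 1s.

001001110011100

s1 (pos 1,3,5,7,9,11,13,15): 0⊕1⊕0⊕1⊕0⊕1⊕1⊕0 = 0
s2 (pos 2,3,6,7,10,11,14,15): 0⊕1⊕1⊕1⊕1⊕1⊕0⊕0 = 1
s4 (pos 4,5,6,7,12,13,14,15): 0⊕0⊕1⊕1⊕1⊕1⊕0⊕0 = 0
s8 (pos 8,9,10,11,12,13,14,15): 1⊕0⊕1⊕1⊕1⊕1⊕0⊕0 = 1
Syndrome s8…s1 = 1010 → error at position 10.
Flip position 10: 001001110111100 → 001001110011100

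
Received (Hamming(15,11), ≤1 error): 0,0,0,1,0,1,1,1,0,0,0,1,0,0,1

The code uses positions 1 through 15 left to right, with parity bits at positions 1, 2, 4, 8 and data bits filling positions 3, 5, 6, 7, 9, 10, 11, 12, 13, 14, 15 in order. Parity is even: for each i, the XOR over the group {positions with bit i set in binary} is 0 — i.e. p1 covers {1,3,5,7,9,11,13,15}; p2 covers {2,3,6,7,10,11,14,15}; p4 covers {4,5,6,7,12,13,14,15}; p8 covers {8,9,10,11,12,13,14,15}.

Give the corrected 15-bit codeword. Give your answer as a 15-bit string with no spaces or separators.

s1 (pos 1,3,5,7,9,11,13,15): 0⊕0⊕0⊕1⊕0⊕0⊕0⊕1 = 0
s2 (pos 2,3,6,7,10,11,14,15): 0⊕0⊕1⊕1⊕0⊕0⊕0⊕1 = 1
s4 (pos 4,5,6,7,12,13,14,15): 1⊕0⊕1⊕1⊕1⊕0⊕0⊕1 = 1
s8 (pos 8,9,10,11,12,13,14,15): 1⊕0⊕0⊕0⊕1⊕0⊕0⊕1 = 1
Syndrome s8…s1 = 1110 → error at position 14.
Flip position 14: 000101110001001 → 000101110001011

000101110001011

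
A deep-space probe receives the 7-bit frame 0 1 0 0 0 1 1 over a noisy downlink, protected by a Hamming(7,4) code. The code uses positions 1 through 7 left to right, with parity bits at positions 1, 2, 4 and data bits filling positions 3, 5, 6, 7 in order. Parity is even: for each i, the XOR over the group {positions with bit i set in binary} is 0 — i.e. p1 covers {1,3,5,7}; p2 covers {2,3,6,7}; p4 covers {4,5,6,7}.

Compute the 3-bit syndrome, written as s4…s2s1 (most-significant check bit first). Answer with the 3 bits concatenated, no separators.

011

s1 (pos 1,3,5,7): 0⊕0⊕0⊕1 = 1
s2 (pos 2,3,6,7): 1⊕0⊕1⊕1 = 1
s4 (pos 4,5,6,7): 0⊕0⊕1⊕1 = 0
Syndrome s4…s1 = 011 → error at position 3.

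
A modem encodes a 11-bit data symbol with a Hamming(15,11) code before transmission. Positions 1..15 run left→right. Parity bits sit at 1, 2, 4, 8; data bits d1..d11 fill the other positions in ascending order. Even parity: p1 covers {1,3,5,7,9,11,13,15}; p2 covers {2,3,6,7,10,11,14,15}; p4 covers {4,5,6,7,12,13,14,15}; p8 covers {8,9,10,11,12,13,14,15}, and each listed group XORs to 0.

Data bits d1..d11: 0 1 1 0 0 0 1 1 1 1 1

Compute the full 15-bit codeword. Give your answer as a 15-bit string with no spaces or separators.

000011010011111

Place data at non-parity positions: p1 p2 0 p4 1 1 0 p8 0 0 1 1 1 1 1
p1 (pos 1,3,5,7,9,11,13,15): XOR of data positions = 0⊕1⊕0⊕0⊕1⊕1⊕1 = 0
p2 (pos 2,3,6,7,10,11,14,15): XOR of data positions = 0⊕1⊕0⊕0⊕1⊕1⊕1 = 0
p4 (pos 4,5,6,7,12,13,14,15): XOR of data positions = 1⊕1⊕0⊕1⊕1⊕1⊕1 = 0
p8 (pos 8,9,10,11,12,13,14,15): XOR of data positions = 0⊕0⊕1⊕1⊕1⊕1⊕1 = 1
Codeword: 000011010011111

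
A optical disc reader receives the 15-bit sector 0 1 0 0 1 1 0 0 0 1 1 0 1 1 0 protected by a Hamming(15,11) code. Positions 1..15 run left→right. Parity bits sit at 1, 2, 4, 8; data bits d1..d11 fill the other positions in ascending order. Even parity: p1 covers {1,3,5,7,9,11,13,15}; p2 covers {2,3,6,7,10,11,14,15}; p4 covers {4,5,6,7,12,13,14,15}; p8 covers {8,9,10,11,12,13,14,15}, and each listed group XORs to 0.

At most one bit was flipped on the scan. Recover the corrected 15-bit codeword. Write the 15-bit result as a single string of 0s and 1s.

011011000110110

s1 (pos 1,3,5,7,9,11,13,15): 0⊕0⊕1⊕0⊕0⊕1⊕1⊕0 = 1
s2 (pos 2,3,6,7,10,11,14,15): 1⊕0⊕1⊕0⊕1⊕1⊕1⊕0 = 1
s4 (pos 4,5,6,7,12,13,14,15): 0⊕1⊕1⊕0⊕0⊕1⊕1⊕0 = 0
s8 (pos 8,9,10,11,12,13,14,15): 0⊕0⊕1⊕1⊕0⊕1⊕1⊕0 = 0
Syndrome s8…s1 = 0011 → error at position 3.
Flip position 3: 010011000110110 → 011011000110110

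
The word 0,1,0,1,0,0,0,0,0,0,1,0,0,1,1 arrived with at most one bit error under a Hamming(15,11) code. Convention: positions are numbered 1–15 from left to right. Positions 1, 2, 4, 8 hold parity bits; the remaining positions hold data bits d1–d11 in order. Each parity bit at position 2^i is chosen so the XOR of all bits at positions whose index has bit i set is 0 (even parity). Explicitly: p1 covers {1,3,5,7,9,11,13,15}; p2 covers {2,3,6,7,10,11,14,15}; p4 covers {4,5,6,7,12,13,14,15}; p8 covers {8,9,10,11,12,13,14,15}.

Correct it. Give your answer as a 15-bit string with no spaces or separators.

010100000011011

s1 (pos 1,3,5,7,9,11,13,15): 0⊕0⊕0⊕0⊕0⊕1⊕0⊕1 = 0
s2 (pos 2,3,6,7,10,11,14,15): 1⊕0⊕0⊕0⊕0⊕1⊕1⊕1 = 0
s4 (pos 4,5,6,7,12,13,14,15): 1⊕0⊕0⊕0⊕0⊕0⊕1⊕1 = 1
s8 (pos 8,9,10,11,12,13,14,15): 0⊕0⊕0⊕1⊕0⊕0⊕1⊕1 = 1
Syndrome s8…s1 = 1100 → error at position 12.
Flip position 12: 010100000010011 → 010100000011011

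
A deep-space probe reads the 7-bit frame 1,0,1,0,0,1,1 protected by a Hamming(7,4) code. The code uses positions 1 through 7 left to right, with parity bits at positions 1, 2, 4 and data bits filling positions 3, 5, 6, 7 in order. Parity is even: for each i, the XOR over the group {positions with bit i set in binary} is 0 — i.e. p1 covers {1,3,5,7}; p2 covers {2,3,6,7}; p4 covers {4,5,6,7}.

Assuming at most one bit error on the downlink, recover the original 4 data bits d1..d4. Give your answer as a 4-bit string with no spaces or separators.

s1 (pos 1,3,5,7): 1⊕1⊕0⊕1 = 1
s2 (pos 2,3,6,7): 0⊕1⊕1⊕1 = 1
s4 (pos 4,5,6,7): 0⊕0⊕1⊕1 = 0
Syndrome s4…s1 = 011 → error at position 3.
Flip position 3: 1010011 → 1000011
Read data bits from positions 3,5,6,7: 0011

0011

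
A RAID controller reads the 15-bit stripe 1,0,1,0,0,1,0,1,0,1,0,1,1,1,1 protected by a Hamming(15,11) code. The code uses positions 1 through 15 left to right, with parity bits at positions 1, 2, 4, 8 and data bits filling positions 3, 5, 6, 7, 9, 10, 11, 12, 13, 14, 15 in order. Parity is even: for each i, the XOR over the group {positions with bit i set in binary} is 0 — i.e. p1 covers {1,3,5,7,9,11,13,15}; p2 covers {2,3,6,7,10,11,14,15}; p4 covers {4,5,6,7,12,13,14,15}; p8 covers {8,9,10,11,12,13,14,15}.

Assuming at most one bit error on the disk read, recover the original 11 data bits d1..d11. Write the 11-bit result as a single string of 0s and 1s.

10000101111

s1 (pos 1,3,5,7,9,11,13,15): 1⊕1⊕0⊕0⊕0⊕0⊕1⊕1 = 0
s2 (pos 2,3,6,7,10,11,14,15): 0⊕1⊕1⊕0⊕1⊕0⊕1⊕1 = 1
s4 (pos 4,5,6,7,12,13,14,15): 0⊕0⊕1⊕0⊕1⊕1⊕1⊕1 = 1
s8 (pos 8,9,10,11,12,13,14,15): 1⊕0⊕1⊕0⊕1⊕1⊕1⊕1 = 0
Syndrome s8…s1 = 0110 → error at position 6.
Flip position 6: 101001010101111 → 101000010101111
Read data bits from positions 3,5,6,7,9,10,11,12,13,14,15: 10000101111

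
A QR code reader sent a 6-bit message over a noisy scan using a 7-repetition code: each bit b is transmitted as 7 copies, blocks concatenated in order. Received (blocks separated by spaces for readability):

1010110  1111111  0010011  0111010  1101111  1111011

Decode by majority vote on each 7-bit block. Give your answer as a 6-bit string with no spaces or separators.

Block 1 (1010110): 4 ones → 1
Block 2 (1111111): 7 ones → 1
Block 3 (0010011): 3 ones → 0
Block 4 (0111010): 4 ones → 1
Block 5 (1101111): 6 ones → 1
Block 6 (1111011): 6 ones → 1

110111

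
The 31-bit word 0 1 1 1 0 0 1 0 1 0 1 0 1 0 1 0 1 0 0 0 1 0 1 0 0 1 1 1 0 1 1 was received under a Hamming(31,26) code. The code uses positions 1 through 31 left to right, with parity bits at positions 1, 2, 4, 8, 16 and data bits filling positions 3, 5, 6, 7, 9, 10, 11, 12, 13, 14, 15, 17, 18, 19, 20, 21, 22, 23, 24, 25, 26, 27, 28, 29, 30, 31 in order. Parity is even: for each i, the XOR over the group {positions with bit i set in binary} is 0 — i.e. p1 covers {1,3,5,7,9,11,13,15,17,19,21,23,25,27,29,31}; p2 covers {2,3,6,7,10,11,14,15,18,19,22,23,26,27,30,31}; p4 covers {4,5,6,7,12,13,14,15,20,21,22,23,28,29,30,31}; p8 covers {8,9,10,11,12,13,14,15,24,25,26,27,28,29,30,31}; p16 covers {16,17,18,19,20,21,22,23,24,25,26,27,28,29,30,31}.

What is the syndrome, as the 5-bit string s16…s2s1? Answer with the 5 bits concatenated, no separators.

s1 (pos 1,3,5,7,9,11,13,15,17,19,21,23,25,27,29,31): 0⊕1⊕0⊕1⊕1⊕1⊕1⊕1⊕1⊕0⊕1⊕1⊕0⊕1⊕0⊕1 = 1
s2 (pos 2,3,6,7,10,11,14,15,18,19,22,23,26,27,30,31): 1⊕1⊕0⊕1⊕0⊕1⊕0⊕1⊕0⊕0⊕0⊕1⊕1⊕1⊕1⊕1 = 0
s4 (pos 4,5,6,7,12,13,14,15,20,21,22,23,28,29,30,31): 1⊕0⊕0⊕1⊕0⊕1⊕0⊕1⊕0⊕1⊕0⊕1⊕1⊕0⊕1⊕1 = 1
s8 (pos 8,9,10,11,12,13,14,15,24,25,26,27,28,29,30,31): 0⊕1⊕0⊕1⊕0⊕1⊕0⊕1⊕0⊕0⊕1⊕1⊕1⊕0⊕1⊕1 = 1
s16 (pos 16,17,18,19,20,21,22,23,24,25,26,27,28,29,30,31): 0⊕1⊕0⊕0⊕0⊕1⊕0⊕1⊕0⊕0⊕1⊕1⊕1⊕0⊕1⊕1 = 0
Syndrome s16…s1 = 01101 → error at position 13.

01101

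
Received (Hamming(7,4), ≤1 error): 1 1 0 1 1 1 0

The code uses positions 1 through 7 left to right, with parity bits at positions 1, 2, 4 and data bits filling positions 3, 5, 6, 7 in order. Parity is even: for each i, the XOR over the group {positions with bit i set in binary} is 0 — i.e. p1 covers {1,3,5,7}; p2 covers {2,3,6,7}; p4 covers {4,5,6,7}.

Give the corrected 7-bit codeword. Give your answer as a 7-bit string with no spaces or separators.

s1 (pos 1,3,5,7): 1⊕0⊕1⊕0 = 0
s2 (pos 2,3,6,7): 1⊕0⊕1⊕0 = 0
s4 (pos 4,5,6,7): 1⊕1⊕1⊕0 = 1
Syndrome s4…s1 = 100 → error at position 4.
Flip position 4: 1101110 → 1100110

1100110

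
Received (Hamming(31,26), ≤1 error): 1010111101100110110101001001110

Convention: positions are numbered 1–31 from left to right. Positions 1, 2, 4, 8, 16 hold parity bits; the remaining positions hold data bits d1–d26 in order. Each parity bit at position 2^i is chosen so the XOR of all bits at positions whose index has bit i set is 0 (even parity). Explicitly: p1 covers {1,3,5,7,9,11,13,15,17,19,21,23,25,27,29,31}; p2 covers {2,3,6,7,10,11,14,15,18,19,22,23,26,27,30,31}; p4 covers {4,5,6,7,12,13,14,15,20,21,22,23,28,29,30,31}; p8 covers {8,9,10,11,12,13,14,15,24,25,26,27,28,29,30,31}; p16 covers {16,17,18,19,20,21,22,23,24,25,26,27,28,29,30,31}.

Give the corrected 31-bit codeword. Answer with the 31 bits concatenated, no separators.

s1 (pos 1,3,5,7,9,11,13,15,17,19,21,23,25,27,29,31): 1⊕1⊕1⊕1⊕0⊕1⊕0⊕1⊕1⊕0⊕0⊕0⊕1⊕0⊕1⊕0 = 1
s2 (pos 2,3,6,7,10,11,14,15,18,19,22,23,26,27,30,31): 0⊕1⊕1⊕1⊕1⊕1⊕1⊕1⊕1⊕0⊕1⊕0⊕0⊕0⊕1⊕0 = 0
s4 (pos 4,5,6,7,12,13,14,15,20,21,22,23,28,29,30,31): 0⊕1⊕1⊕1⊕0⊕0⊕1⊕1⊕1⊕0⊕1⊕0⊕1⊕1⊕1⊕0 = 0
s8 (pos 8,9,10,11,12,13,14,15,24,25,26,27,28,29,30,31): 1⊕0⊕1⊕1⊕0⊕0⊕1⊕1⊕0⊕1⊕0⊕0⊕1⊕1⊕1⊕0 = 1
s16 (pos 16,17,18,19,20,21,22,23,24,25,26,27,28,29,30,31): 0⊕1⊕1⊕0⊕1⊕0⊕1⊕0⊕0⊕1⊕0⊕0⊕1⊕1⊕1⊕0 = 0
Syndrome s16…s1 = 01001 → error at position 9.
Flip position 9: 1010111101100110110101001001110 → 1010111111100110110101001001110

1010111111100110110101001001110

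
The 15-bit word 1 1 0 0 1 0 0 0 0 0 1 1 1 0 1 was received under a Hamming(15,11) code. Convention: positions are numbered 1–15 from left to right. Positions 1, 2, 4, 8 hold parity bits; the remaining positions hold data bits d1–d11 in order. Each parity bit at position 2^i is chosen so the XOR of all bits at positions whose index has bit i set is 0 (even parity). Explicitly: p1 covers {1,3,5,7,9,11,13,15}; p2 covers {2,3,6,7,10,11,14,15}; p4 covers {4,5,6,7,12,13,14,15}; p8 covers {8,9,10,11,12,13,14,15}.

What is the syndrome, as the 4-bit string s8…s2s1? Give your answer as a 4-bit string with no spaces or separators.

0011

s1 (pos 1,3,5,7,9,11,13,15): 1⊕0⊕1⊕0⊕0⊕1⊕1⊕1 = 1
s2 (pos 2,3,6,7,10,11,14,15): 1⊕0⊕0⊕0⊕0⊕1⊕0⊕1 = 1
s4 (pos 4,5,6,7,12,13,14,15): 0⊕1⊕0⊕0⊕1⊕1⊕0⊕1 = 0
s8 (pos 8,9,10,11,12,13,14,15): 0⊕0⊕0⊕1⊕1⊕1⊕0⊕1 = 0
Syndrome s8…s1 = 0011 → error at position 3.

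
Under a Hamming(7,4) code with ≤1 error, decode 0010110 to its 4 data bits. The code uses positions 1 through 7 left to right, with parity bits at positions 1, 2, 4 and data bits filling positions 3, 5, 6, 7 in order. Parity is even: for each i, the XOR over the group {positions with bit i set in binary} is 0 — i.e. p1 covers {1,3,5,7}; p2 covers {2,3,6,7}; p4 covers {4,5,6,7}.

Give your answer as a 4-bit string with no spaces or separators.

s1 (pos 1,3,5,7): 0⊕1⊕1⊕0 = 0
s2 (pos 2,3,6,7): 0⊕1⊕1⊕0 = 0
s4 (pos 4,5,6,7): 0⊕1⊕1⊕0 = 0
Syndrome s4…s1 = 000 → no error.
Read data bits from positions 3,5,6,7: 1110

1110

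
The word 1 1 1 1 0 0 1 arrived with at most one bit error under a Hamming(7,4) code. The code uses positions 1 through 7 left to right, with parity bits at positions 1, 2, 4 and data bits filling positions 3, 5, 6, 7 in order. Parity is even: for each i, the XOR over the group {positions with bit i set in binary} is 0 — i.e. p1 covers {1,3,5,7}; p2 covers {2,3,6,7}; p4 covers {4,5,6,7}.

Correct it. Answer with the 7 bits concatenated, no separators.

1101001

s1 (pos 1,3,5,7): 1⊕1⊕0⊕1 = 1
s2 (pos 2,3,6,7): 1⊕1⊕0⊕1 = 1
s4 (pos 4,5,6,7): 1⊕0⊕0⊕1 = 0
Syndrome s4…s1 = 011 → error at position 3.
Flip position 3: 1111001 → 1101001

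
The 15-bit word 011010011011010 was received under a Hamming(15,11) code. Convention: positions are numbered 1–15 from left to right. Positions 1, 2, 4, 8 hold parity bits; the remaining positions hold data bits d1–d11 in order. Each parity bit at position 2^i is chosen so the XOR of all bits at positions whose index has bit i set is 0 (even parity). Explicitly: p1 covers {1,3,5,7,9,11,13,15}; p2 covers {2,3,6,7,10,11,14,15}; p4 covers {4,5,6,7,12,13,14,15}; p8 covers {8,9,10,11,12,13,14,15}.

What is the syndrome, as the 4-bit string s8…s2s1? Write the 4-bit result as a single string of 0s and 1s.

s1 (pos 1,3,5,7,9,11,13,15): 0⊕1⊕1⊕0⊕1⊕1⊕0⊕0 = 0
s2 (pos 2,3,6,7,10,11,14,15): 1⊕1⊕0⊕0⊕0⊕1⊕1⊕0 = 0
s4 (pos 4,5,6,7,12,13,14,15): 0⊕1⊕0⊕0⊕1⊕0⊕1⊕0 = 1
s8 (pos 8,9,10,11,12,13,14,15): 1⊕1⊕0⊕1⊕1⊕0⊕1⊕0 = 1
Syndrome s8…s1 = 1100 → error at position 12.

1100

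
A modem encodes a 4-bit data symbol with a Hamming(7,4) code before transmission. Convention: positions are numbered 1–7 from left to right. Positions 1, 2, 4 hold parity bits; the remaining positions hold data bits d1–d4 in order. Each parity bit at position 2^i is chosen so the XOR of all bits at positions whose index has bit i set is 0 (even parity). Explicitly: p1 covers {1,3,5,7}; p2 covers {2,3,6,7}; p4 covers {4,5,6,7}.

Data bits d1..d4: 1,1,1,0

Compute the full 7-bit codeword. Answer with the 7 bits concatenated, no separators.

0010110

Place data at non-parity positions: p1 p2 1 p4 1 1 0
p1 (pos 1,3,5,7): XOR of data positions = 1⊕1⊕0 = 0
p2 (pos 2,3,6,7): XOR of data positions = 1⊕1⊕0 = 0
p4 (pos 4,5,6,7): XOR of data positions = 1⊕1⊕0 = 0
Codeword: 0010110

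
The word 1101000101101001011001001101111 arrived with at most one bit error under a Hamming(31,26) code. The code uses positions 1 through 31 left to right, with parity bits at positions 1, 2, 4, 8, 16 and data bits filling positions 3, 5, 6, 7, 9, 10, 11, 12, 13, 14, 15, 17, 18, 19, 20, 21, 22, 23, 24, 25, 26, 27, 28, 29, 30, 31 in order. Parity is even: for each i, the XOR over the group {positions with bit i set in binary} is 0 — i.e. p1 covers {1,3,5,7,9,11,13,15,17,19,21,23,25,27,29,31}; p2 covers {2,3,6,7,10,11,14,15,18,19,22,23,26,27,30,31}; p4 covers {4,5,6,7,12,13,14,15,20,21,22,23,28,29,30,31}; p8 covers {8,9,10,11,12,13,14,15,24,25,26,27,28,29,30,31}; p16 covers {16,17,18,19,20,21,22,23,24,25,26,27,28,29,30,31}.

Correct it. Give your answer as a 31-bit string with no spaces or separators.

s1 (pos 1,3,5,7,9,11,13,15,17,19,21,23,25,27,29,31): 1⊕0⊕0⊕0⊕0⊕1⊕1⊕0⊕0⊕1⊕0⊕0⊕1⊕0⊕1⊕1 = 1
s2 (pos 2,3,6,7,10,11,14,15,18,19,22,23,26,27,30,31): 1⊕0⊕0⊕0⊕1⊕1⊕0⊕0⊕1⊕1⊕1⊕0⊕1⊕0⊕1⊕1 = 1
s4 (pos 4,5,6,7,12,13,14,15,20,21,22,23,28,29,30,31): 1⊕0⊕0⊕0⊕0⊕1⊕0⊕0⊕0⊕0⊕1⊕0⊕1⊕1⊕1⊕1 = 1
s8 (pos 8,9,10,11,12,13,14,15,24,25,26,27,28,29,30,31): 1⊕0⊕1⊕1⊕0⊕1⊕0⊕0⊕0⊕1⊕1⊕0⊕1⊕1⊕1⊕1 = 0
s16 (pos 16,17,18,19,20,21,22,23,24,25,26,27,28,29,30,31): 1⊕0⊕1⊕1⊕0⊕0⊕1⊕0⊕0⊕1⊕1⊕0⊕1⊕1⊕1⊕1 = 0
Syndrome s16…s1 = 00111 → error at position 7.
Flip position 7: 1101000101101001011001001101111 → 1101001101101001011001001101111

1101001101101001011001001101111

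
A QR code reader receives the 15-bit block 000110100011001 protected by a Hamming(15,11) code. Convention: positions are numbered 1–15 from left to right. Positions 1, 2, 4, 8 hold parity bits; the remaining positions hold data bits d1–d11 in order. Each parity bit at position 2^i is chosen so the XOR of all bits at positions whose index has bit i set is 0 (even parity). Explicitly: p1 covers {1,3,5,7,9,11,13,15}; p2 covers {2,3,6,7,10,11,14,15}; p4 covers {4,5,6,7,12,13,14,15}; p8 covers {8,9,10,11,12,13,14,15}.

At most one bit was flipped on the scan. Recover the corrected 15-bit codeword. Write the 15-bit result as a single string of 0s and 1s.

s1 (pos 1,3,5,7,9,11,13,15): 0⊕0⊕1⊕1⊕0⊕1⊕0⊕1 = 0
s2 (pos 2,3,6,7,10,11,14,15): 0⊕0⊕0⊕1⊕0⊕1⊕0⊕1 = 1
s4 (pos 4,5,6,7,12,13,14,15): 1⊕1⊕0⊕1⊕1⊕0⊕0⊕1 = 1
s8 (pos 8,9,10,11,12,13,14,15): 0⊕0⊕0⊕1⊕1⊕0⊕0⊕1 = 1
Syndrome s8…s1 = 1110 → error at position 14.
Flip position 14: 000110100011001 → 000110100011011

000110100011011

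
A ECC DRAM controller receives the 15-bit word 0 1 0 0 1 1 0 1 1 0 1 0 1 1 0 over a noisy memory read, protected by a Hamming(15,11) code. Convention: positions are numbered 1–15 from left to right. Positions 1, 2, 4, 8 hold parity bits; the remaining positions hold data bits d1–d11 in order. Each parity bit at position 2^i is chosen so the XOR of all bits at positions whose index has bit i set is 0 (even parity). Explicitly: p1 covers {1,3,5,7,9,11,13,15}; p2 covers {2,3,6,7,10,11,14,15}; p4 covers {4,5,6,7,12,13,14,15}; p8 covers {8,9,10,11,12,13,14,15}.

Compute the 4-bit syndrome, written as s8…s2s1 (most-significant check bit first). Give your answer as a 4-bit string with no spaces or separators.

1000

s1 (pos 1,3,5,7,9,11,13,15): 0⊕0⊕1⊕0⊕1⊕1⊕1⊕0 = 0
s2 (pos 2,3,6,7,10,11,14,15): 1⊕0⊕1⊕0⊕0⊕1⊕1⊕0 = 0
s4 (pos 4,5,6,7,12,13,14,15): 0⊕1⊕1⊕0⊕0⊕1⊕1⊕0 = 0
s8 (pos 8,9,10,11,12,13,14,15): 1⊕1⊕0⊕1⊕0⊕1⊕1⊕0 = 1
Syndrome s8…s1 = 1000 → error at position 8.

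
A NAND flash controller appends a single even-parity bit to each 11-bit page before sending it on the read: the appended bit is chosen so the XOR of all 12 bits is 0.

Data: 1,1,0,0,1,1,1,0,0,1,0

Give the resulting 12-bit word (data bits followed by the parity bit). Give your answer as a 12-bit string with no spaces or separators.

XOR of the 11 data bits: 1⊕1⊕0⊕0⊕1⊕1⊕1⊕0⊕0⊕1⊕0 = 0
Parity bit = 0 (so all 12 bits XOR to 0).

110011100100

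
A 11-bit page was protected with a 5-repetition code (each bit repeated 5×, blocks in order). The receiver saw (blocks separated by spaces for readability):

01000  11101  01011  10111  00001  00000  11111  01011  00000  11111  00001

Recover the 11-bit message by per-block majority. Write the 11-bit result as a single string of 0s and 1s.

01110011010

Block 1 (01000): 1 one → 0
Block 2 (11101): 4 ones → 1
Block 3 (01011): 3 ones → 1
Block 4 (10111): 4 ones → 1
Block 5 (00001): 1 one → 0
Block 6 (00000): 0 ones → 0
Block 7 (11111): 5 ones → 1
Block 8 (01011): 3 ones → 1
Block 9 (00000): 0 ones → 0
Block 10 (11111): 5 ones → 1
Block 11 (00001): 1 one → 0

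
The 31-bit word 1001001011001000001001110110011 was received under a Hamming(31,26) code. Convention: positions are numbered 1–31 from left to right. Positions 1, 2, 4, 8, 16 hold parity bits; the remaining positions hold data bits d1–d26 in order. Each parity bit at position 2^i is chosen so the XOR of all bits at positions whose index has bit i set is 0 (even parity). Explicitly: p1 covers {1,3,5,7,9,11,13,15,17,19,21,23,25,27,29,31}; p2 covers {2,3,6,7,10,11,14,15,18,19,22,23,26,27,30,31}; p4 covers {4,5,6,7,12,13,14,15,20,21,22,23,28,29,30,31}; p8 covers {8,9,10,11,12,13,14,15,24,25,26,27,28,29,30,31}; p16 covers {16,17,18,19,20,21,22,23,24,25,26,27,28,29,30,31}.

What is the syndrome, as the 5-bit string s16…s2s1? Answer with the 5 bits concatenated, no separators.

00110

s1 (pos 1,3,5,7,9,11,13,15,17,19,21,23,25,27,29,31): 1⊕0⊕0⊕1⊕1⊕0⊕1⊕0⊕0⊕1⊕0⊕1⊕0⊕1⊕0⊕1 = 0
s2 (pos 2,3,6,7,10,11,14,15,18,19,22,23,26,27,30,31): 0⊕0⊕0⊕1⊕1⊕0⊕0⊕0⊕0⊕1⊕1⊕1⊕1⊕1⊕1⊕1 = 1
s4 (pos 4,5,6,7,12,13,14,15,20,21,22,23,28,29,30,31): 1⊕0⊕0⊕1⊕0⊕1⊕0⊕0⊕0⊕0⊕1⊕1⊕0⊕0⊕1⊕1 = 1
s8 (pos 8,9,10,11,12,13,14,15,24,25,26,27,28,29,30,31): 0⊕1⊕1⊕0⊕0⊕1⊕0⊕0⊕1⊕0⊕1⊕1⊕0⊕0⊕1⊕1 = 0
s16 (pos 16,17,18,19,20,21,22,23,24,25,26,27,28,29,30,31): 0⊕0⊕0⊕1⊕0⊕0⊕1⊕1⊕1⊕0⊕1⊕1⊕0⊕0⊕1⊕1 = 0
Syndrome s16…s1 = 00110 → error at position 6.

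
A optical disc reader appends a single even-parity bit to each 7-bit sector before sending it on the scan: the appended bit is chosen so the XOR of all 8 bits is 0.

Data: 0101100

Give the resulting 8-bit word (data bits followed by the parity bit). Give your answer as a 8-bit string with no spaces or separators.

XOR of the 7 data bits: 0⊕1⊕0⊕1⊕1⊕0⊕0 = 1
Parity bit = 1 (so all 8 bits XOR to 0).

01011001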